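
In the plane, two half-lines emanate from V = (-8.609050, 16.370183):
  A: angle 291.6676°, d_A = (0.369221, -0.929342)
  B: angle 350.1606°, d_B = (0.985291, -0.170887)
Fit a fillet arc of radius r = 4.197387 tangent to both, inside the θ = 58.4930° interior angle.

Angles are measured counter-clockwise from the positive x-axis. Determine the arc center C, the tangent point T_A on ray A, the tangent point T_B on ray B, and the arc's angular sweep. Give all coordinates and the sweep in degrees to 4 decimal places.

bisector direction at 320.9141° = (0.776202,-0.630485)
center distance |VC| = r/sin(θ/2) = 4.197387/sin(29.2465°) = 8.591204
C = V + |VC|·bis = (-1.9405,10.9536)
T_A = V + ((C−V)·d_A)·d_A = V + 7.4960·d_A = (-5.8413,9.4038)
T_B = V + ((C−V)·d_B)·d_B = V + 7.4960·d_B = (-1.2233,15.0892)
sweep = 180° − θ = 121.5070°

center=(-1.9405,10.9536) T_A=(-5.8413,9.4038) T_B=(-1.2233,15.0892) sweep=121.5070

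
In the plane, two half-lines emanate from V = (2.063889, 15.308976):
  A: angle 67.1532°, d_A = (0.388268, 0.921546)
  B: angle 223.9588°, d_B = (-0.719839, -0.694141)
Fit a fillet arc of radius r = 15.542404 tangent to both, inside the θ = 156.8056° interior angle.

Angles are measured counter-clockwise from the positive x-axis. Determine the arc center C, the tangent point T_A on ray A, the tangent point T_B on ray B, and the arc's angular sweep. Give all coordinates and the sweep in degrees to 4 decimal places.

center=(-11.0207,24.2830) T_A=(3.3023,18.2483) T_B=(-0.2321,13.0949) sweep=23.1944

bisector direction at 145.5560° = (-0.824679,0.565600)
center distance |VC| = r/sin(θ/2) = 15.542404/sin(78.4028°) = 15.866314
C = V + |VC|·bis = (-11.0207,24.2830)
T_A = V + ((C−V)·d_A)·d_A = V + 3.1896·d_A = (3.3023,18.2483)
T_B = V + ((C−V)·d_B)·d_B = V + 3.1896·d_B = (-0.2321,13.0949)
sweep = 180° − θ = 23.1944°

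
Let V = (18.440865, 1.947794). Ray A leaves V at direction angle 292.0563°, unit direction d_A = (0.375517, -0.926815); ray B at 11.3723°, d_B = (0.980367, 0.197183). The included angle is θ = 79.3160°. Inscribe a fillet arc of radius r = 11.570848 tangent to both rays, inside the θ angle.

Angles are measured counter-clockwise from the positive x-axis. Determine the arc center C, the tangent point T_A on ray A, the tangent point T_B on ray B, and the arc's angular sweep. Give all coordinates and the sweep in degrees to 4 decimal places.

center=(34.4064,-6.6436) T_A=(23.6823,-10.9887) T_B=(32.1248,4.7001) sweep=100.6840

bisector direction at 331.7143° = (0.880596,-0.473868)
center distance |VC| = r/sin(θ/2) = 11.570848/sin(39.6580°) = 18.130338
C = V + |VC|·bis = (34.4064,-6.6436)
T_A = V + ((C−V)·d_A)·d_A = V + 13.9580·d_A = (23.6823,-10.9887)
T_B = V + ((C−V)·d_B)·d_B = V + 13.9580·d_B = (32.1248,4.7001)
sweep = 180° − θ = 100.6840°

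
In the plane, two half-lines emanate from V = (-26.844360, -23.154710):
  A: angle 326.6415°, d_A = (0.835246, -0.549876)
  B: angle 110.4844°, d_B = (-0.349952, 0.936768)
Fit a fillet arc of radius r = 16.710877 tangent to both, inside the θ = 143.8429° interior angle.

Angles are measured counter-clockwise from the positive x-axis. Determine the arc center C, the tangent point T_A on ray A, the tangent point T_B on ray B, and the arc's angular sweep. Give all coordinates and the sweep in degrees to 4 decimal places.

bisector direction at 38.5630° = (0.781924,0.623374)
center distance |VC| = r/sin(θ/2) = 16.710877/sin(71.9214°) = 17.578703
C = V + |VC|·bis = (-13.0992,-12.1966)
T_A = V + ((C−V)·d_A)·d_A = V + 5.4550·d_A = (-22.2881,-26.1543)
T_B = V + ((C−V)·d_B)·d_B = V + 5.4550·d_B = (-28.7534,-18.0446)
sweep = 180° − θ = 36.1571°

center=(-13.0992,-12.1966) T_A=(-22.2881,-26.1543) T_B=(-28.7534,-18.0446) sweep=36.1571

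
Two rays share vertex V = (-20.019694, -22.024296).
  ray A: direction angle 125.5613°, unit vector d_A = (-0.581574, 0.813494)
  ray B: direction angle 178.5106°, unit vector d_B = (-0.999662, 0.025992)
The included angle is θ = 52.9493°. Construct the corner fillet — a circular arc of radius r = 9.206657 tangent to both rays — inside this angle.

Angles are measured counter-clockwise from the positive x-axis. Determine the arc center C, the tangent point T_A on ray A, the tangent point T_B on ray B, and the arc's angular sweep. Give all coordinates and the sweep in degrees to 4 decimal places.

center=(-38.2603,-12.3403) T_A=(-30.7708,-6.9859) T_B=(-38.4996,-21.5438) sweep=127.0507

bisector direction at 152.0359° = (-0.883242,0.468917)
center distance |VC| = r/sin(θ/2) = 9.206657/sin(26.4747°) = 20.651906
C = V + |VC|·bis = (-38.2603,-12.3403)
T_A = V + ((C−V)·d_A)·d_A = V + 18.4862·d_A = (-30.7708,-6.9859)
T_B = V + ((C−V)·d_B)·d_B = V + 18.4862·d_B = (-38.4996,-21.5438)
sweep = 180° − θ = 127.0507°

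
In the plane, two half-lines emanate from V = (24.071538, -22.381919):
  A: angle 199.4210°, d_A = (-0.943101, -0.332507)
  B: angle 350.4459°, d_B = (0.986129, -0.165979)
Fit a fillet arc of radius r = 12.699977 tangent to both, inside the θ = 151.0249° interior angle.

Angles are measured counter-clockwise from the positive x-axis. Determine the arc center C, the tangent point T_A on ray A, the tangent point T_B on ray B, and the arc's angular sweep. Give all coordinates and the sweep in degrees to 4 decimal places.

bisector direction at 274.9334° = (0.085999,-0.996295)
center distance |VC| = r/sin(θ/2) = 12.699977/sin(75.5125°) = 13.117073
C = V + |VC|·bis = (25.1996,-35.4504)
T_A = V + ((C−V)·d_A)·d_A = V + 3.2815·d_A = (20.9768,-23.4730)
T_B = V + ((C−V)·d_B)·d_B = V + 3.2815·d_B = (27.3075,-22.9266)
sweep = 180° − θ = 28.9751°

center=(25.1996,-35.4504) T_A=(20.9768,-23.4730) T_B=(27.3075,-22.9266) sweep=28.9751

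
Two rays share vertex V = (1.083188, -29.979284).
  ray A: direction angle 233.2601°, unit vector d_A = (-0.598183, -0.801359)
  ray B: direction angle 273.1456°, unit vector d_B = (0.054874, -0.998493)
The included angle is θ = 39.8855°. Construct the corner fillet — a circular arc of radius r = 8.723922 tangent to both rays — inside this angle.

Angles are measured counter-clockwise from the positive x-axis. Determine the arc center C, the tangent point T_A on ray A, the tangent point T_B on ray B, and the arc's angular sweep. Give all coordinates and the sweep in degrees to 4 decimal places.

bisector direction at 253.2028° = (-0.288984,-0.957334)
center distance |VC| = r/sin(θ/2) = 8.723922/sin(19.9428°) = 25.577271
C = V + |VC|·bis = (-6.3082,-54.4653)
T_A = V + ((C−V)·d_A)·d_A = V + 24.0435·d_A = (-13.2992,-49.2468)
T_B = V + ((C−V)·d_B)·d_B = V + 24.0435·d_B = (2.4025,-53.9866)
sweep = 180° − θ = 140.1145°

center=(-6.3082,-54.4653) T_A=(-13.2992,-49.2468) T_B=(2.4025,-53.9866) sweep=140.1145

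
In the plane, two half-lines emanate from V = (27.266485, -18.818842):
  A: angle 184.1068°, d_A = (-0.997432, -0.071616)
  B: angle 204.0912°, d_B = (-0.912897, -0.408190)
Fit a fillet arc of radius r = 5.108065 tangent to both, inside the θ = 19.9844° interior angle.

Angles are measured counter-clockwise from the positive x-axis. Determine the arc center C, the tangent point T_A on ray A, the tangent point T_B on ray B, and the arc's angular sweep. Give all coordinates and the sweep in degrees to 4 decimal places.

bisector direction at 194.0990° = (-0.969876,-0.243598)
center distance |VC| = r/sin(θ/2) = 5.108065/sin(9.9922°) = 29.438903
C = V + |VC|·bis = (-1.2856,-25.9901)
T_A = V + ((C−V)·d_A)·d_A = V + 28.9924·d_A = (-1.6514,-20.8952)
T_B = V + ((C−V)·d_B)·d_B = V + 28.9924·d_B = (0.7995,-30.6532)
sweep = 180° − θ = 160.0156°

center=(-1.2856,-25.9901) T_A=(-1.6514,-20.8952) T_B=(0.7995,-30.6532) sweep=160.0156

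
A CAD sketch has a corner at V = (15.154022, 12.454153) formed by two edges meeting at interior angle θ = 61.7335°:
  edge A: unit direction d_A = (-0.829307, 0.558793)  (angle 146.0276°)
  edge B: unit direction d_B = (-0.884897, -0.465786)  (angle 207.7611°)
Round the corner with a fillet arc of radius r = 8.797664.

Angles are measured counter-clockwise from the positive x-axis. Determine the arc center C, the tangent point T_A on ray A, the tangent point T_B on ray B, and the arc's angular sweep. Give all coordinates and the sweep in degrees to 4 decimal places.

bisector direction at 176.8943° = (-0.998531,0.054177)
center distance |VC| = r/sin(θ/2) = 8.797664/sin(30.8667°) = 17.147998
C = V + |VC|·bis = (-1.9688,13.3832)
T_A = V + ((C−V)·d_A)·d_A = V + 14.7192·d_A = (2.9473,20.6791)
T_B = V + ((C−V)·d_B)·d_B = V + 14.7192·d_B = (2.1290,5.5982)
sweep = 180° − θ = 118.2665°

center=(-1.9688,13.3832) T_A=(2.9473,20.6791) T_B=(2.1290,5.5982) sweep=118.2665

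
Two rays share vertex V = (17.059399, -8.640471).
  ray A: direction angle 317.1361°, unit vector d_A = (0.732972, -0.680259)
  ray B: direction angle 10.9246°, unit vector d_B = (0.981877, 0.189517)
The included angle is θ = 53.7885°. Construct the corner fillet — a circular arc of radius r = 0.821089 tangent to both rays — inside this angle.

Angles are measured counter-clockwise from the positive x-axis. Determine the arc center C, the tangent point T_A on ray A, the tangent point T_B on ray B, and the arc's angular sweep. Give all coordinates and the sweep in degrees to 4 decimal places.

bisector direction at 344.0304° = (0.961408,-0.275128)
center distance |VC| = r/sin(θ/2) = 0.821089/sin(26.8942°) = 1.815182
C = V + |VC|·bis = (18.8045,-9.1399)
T_A = V + ((C−V)·d_A)·d_A = V + 1.6189·d_A = (18.2460,-9.7417)
T_B = V + ((C−V)·d_B)·d_B = V + 1.6189·d_B = (18.6489,-8.3337)
sweep = 180° − θ = 126.2115°

center=(18.8045,-9.1399) T_A=(18.2460,-9.7417) T_B=(18.6489,-8.3337) sweep=126.2115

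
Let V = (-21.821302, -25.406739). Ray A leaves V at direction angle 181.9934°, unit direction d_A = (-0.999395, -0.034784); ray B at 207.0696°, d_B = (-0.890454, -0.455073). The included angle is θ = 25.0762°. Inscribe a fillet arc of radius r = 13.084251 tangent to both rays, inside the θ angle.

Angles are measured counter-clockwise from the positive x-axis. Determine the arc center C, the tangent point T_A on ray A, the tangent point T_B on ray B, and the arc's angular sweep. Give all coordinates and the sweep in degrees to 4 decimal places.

bisector direction at 194.5315° = (-0.968010,-0.250912)
center distance |VC| = r/sin(θ/2) = 13.084251/sin(12.5381°) = 60.271431
C = V + |VC|·bis = (-80.1646,-40.5296)
T_A = V + ((C−V)·d_A)·d_A = V + 58.8341·d_A = (-80.6198,-27.4532)
T_B = V + ((C−V)·d_B)·d_B = V + 58.8341·d_B = (-74.2104,-52.1805)
sweep = 180° − θ = 154.9238°

center=(-80.1646,-40.5296) T_A=(-80.6198,-27.4532) T_B=(-74.2104,-52.1805) sweep=154.9238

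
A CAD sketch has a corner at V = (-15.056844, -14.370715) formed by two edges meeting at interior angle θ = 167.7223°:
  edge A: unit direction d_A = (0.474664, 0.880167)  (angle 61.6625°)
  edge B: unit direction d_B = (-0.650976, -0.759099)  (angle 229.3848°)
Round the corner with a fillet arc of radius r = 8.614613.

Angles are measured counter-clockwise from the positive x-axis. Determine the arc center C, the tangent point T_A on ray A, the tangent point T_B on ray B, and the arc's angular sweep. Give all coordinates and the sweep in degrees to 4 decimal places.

bisector direction at 145.5236° = (-0.824360,0.566066)
center distance |VC| = r/sin(θ/2) = 8.614613/sin(83.8611°) = 8.664297
C = V + |VC|·bis = (-22.1993,-9.4662)
T_A = V + ((C−V)·d_A)·d_A = V + 0.9265·d_A = (-14.6170,-13.5552)
T_B = V + ((C−V)·d_B)·d_B = V + 0.9265·d_B = (-15.6600,-15.0741)
sweep = 180° − θ = 12.2777°

center=(-22.1993,-9.4662) T_A=(-14.6170,-13.5552) T_B=(-15.6600,-15.0741) sweep=12.2777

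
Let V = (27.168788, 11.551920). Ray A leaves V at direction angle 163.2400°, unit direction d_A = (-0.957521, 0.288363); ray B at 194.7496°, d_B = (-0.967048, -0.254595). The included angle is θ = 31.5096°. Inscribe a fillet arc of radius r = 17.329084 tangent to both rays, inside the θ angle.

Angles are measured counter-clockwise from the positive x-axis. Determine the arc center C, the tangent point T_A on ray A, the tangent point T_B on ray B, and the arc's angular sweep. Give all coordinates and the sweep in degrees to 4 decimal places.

bisector direction at 178.9948° = (-0.999846,0.017543)
center distance |VC| = r/sin(θ/2) = 17.329084/sin(15.7548°) = 63.822242
C = V + |VC|·bis = (-36.6436,12.6716)
T_A = V + ((C−V)·d_A)·d_A = V + 61.4246·d_A = (-31.6466,29.2645)
T_B = V + ((C−V)·d_B)·d_B = V + 61.4246·d_B = (-32.2317,-4.0865)
sweep = 180° − θ = 148.4904°

center=(-36.6436,12.6716) T_A=(-31.6466,29.2645) T_B=(-32.2317,-4.0865) sweep=148.4904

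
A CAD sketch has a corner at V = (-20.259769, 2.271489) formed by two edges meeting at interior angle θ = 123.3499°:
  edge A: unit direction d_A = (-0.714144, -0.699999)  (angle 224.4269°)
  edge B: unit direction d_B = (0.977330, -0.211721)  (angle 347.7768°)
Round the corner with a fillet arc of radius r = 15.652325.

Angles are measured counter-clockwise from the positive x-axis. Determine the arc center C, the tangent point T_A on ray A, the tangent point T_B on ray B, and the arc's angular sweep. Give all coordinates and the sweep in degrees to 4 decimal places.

center=(-15.3282,-14.8122) T_A=(-26.2848,-3.6342) T_B=(-12.0143,0.4853) sweep=56.6501

bisector direction at 286.1019° = (0.277346,-0.960770)
center distance |VC| = r/sin(θ/2) = 15.652325/sin(61.6750°) = 17.781277
C = V + |VC|·bis = (-15.3282,-14.8122)
T_A = V + ((C−V)·d_A)·d_A = V + 8.4367·d_A = (-26.2848,-3.6342)
T_B = V + ((C−V)·d_B)·d_B = V + 8.4367·d_B = (-12.0143,0.4853)
sweep = 180° − θ = 56.6501°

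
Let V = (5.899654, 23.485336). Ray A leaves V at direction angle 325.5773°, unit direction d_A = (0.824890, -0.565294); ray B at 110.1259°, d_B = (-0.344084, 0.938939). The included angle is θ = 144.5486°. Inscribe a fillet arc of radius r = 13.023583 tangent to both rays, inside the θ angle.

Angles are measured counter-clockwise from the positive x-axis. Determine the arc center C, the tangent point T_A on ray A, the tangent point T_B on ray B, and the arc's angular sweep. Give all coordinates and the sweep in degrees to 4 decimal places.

bisector direction at 37.8516° = (0.789603,0.613618)
center distance |VC| = r/sin(θ/2) = 13.023583/sin(72.2743°) = 13.672694
C = V + |VC|·bis = (16.6957,31.8752)
T_A = V + ((C−V)·d_A)·d_A = V + 4.1628·d_A = (9.3335,21.1321)
T_B = V + ((C−V)·d_B)·d_B = V + 4.1628·d_B = (4.4673,27.3939)
sweep = 180° − θ = 35.4514°

center=(16.6957,31.8752) T_A=(9.3335,21.1321) T_B=(4.4673,27.3939) sweep=35.4514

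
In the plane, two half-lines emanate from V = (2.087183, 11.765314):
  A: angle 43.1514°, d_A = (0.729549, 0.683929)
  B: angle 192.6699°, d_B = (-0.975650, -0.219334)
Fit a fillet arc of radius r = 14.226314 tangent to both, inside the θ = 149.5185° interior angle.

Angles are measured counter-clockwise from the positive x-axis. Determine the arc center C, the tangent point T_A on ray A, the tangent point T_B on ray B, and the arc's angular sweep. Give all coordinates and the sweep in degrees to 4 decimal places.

center=(-4.8148,24.7951) T_A=(4.9150,14.4163) T_B=(-1.6945,10.9152) sweep=30.4815

bisector direction at 117.9106° = (-0.468094,0.883679)
center distance |VC| = r/sin(θ/2) = 14.226314/sin(74.7592°) = 14.744895
C = V + |VC|·bis = (-4.8148,24.7951)
T_A = V + ((C−V)·d_A)·d_A = V + 3.8761·d_A = (4.9150,14.4163)
T_B = V + ((C−V)·d_B)·d_B = V + 3.8761·d_B = (-1.6945,10.9152)
sweep = 180° − θ = 30.4815°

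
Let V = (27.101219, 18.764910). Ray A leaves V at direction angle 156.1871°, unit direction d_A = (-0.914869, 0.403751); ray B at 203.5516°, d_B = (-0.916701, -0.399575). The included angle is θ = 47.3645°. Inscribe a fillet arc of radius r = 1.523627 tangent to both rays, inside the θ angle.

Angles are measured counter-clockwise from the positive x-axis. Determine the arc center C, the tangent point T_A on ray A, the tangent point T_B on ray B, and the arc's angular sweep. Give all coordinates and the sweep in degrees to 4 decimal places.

bisector direction at 179.8693° = (-0.999997,0.002280)
center distance |VC| = r/sin(θ/2) = 1.523627/sin(23.6822°) = 3.793287
C = V + |VC|·bis = (23.3079,18.7736)
T_A = V + ((C−V)·d_A)·d_A = V + 3.4738·d_A = (23.9231,20.1675)
T_B = V + ((C−V)·d_B)·d_B = V + 3.4738·d_B = (23.9167,17.3768)
sweep = 180° − θ = 132.6355°

center=(23.3079,18.7736) T_A=(23.9231,20.1675) T_B=(23.9167,17.3768) sweep=132.6355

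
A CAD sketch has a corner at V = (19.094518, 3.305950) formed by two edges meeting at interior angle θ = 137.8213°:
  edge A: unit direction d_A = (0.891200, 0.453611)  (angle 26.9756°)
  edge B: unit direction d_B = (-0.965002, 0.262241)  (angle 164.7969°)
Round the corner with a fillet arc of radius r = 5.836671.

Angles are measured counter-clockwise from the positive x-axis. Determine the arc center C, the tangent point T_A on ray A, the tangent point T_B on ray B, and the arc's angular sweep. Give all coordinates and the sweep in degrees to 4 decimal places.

bisector direction at 95.8862° = (-0.102554,0.994727)
center distance |VC| = r/sin(θ/2) = 5.836671/sin(68.9107°) = 6.255673
C = V + |VC|·bis = (18.4530,9.5286)
T_A = V + ((C−V)·d_A)·d_A = V + 2.2509·d_A = (21.1006,4.3270)
T_B = V + ((C−V)·d_B)·d_B = V + 2.2509·d_B = (16.9224,3.8962)
sweep = 180° − θ = 42.1787°

center=(18.4530,9.5286) T_A=(21.1006,4.3270) T_B=(16.9224,3.8962) sweep=42.1787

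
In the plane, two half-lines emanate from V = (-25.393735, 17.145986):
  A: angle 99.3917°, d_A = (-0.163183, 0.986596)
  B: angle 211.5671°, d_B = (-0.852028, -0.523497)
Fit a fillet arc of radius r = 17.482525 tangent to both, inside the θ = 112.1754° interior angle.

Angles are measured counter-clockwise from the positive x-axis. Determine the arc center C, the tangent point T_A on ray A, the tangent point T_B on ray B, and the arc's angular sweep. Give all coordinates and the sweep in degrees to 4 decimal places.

center=(-44.5598,25.8888) T_A=(-27.3117,28.7417) T_B=(-35.4078,10.9932) sweep=67.8246

bisector direction at 155.4794° = (-0.909812,0.415020)
center distance |VC| = r/sin(θ/2) = 17.482525/sin(56.0877°) = 21.066011
C = V + |VC|·bis = (-44.5598,25.8888)
T_A = V + ((C−V)·d_A)·d_A = V + 11.7532·d_A = (-27.3117,28.7417)
T_B = V + ((C−V)·d_B)·d_B = V + 11.7532·d_B = (-35.4078,10.9932)
sweep = 180° − θ = 67.8246°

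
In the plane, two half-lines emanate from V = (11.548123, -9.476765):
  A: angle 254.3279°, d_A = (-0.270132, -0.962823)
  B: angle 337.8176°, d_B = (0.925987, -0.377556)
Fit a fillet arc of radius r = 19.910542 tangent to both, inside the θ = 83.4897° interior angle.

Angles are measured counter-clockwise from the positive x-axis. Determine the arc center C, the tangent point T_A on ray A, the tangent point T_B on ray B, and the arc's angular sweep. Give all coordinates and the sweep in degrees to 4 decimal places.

center=(24.6913,-36.3377) T_A=(5.5210,-30.9592) T_B=(32.2087,-17.9008) sweep=96.5103

bisector direction at 296.0727° = (0.439512,-0.898237)
center distance |VC| = r/sin(θ/2) = 19.910542/sin(41.7448°) = 29.904033
C = V + |VC|·bis = (24.6913,-36.3377)
T_A = V + ((C−V)·d_A)·d_A = V + 22.3119·d_A = (5.5210,-30.9592)
T_B = V + ((C−V)·d_B)·d_B = V + 22.3119·d_B = (32.2087,-17.9008)
sweep = 180° − θ = 96.5103°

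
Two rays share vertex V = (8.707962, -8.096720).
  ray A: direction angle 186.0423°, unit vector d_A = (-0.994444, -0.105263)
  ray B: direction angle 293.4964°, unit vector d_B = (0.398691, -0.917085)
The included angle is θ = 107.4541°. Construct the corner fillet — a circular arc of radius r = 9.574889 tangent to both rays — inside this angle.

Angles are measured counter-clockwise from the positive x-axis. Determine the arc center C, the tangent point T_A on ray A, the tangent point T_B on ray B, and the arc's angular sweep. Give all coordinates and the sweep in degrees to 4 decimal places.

bisector direction at 239.7694° = (-0.503482,-0.864006)
center distance |VC| = r/sin(θ/2) = 9.574889/sin(53.7270°) = 11.876455
C = V + |VC|·bis = (2.7284,-18.3580)
T_A = V + ((C−V)·d_A)·d_A = V + 7.0265·d_A = (1.7205,-8.8363)
T_B = V + ((C−V)·d_B)·d_B = V + 7.0265·d_B = (11.5094,-14.5406)
sweep = 180° − θ = 72.5459°

center=(2.7284,-18.3580) T_A=(1.7205,-8.8363) T_B=(11.5094,-14.5406) sweep=72.5459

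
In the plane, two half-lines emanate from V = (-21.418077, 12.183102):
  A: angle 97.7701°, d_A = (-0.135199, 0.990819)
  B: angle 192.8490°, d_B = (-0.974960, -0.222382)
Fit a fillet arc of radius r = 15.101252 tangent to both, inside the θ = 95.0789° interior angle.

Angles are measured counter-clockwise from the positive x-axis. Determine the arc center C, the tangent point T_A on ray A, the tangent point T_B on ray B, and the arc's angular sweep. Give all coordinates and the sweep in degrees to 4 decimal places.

bisector direction at 145.3096° = (-0.822239,0.569142)
center distance |VC| = r/sin(θ/2) = 15.101252/sin(47.5395°) = 20.469548
C = V + |VC|·bis = (-38.2489,23.8332)
T_A = V + ((C−V)·d_A)·d_A = V + 13.8186·d_A = (-23.2863,25.8749)
T_B = V + ((C−V)·d_B)·d_B = V + 13.8186·d_B = (-34.8907,9.1101)
sweep = 180° − θ = 84.9211°

center=(-38.2489,23.8332) T_A=(-23.2863,25.8749) T_B=(-34.8907,9.1101) sweep=84.9211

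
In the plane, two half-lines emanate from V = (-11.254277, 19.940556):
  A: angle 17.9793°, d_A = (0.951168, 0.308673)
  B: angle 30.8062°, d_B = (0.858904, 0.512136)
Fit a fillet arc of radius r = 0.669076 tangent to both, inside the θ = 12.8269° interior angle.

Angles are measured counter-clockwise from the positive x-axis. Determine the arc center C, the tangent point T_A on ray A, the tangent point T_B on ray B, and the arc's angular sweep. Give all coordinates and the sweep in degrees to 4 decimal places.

center=(-5.7991,22.4143) T_A=(-5.5926,21.7779) T_B=(-6.1418,22.9890) sweep=167.1731

bisector direction at 24.3927° = (0.910736,0.412989)
center distance |VC| = r/sin(θ/2) = 0.669076/sin(6.4135°) = 5.989819
C = V + |VC|·bis = (-5.7991,22.4143)
T_A = V + ((C−V)·d_A)·d_A = V + 5.9523·d_A = (-5.5926,21.7779)
T_B = V + ((C−V)·d_B)·d_B = V + 5.9523·d_B = (-6.1418,22.9890)
sweep = 180° − θ = 167.1731°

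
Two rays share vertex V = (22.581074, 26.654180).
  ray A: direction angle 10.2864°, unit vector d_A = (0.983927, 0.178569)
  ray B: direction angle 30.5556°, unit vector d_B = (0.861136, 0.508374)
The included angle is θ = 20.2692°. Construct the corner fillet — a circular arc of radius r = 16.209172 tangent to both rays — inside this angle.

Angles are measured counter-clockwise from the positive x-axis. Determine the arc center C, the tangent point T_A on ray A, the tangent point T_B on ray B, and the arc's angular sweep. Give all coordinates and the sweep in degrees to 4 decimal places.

center=(108.9097,58.7955) T_A=(111.8042,42.8469) T_B=(100.6694,72.7538) sweep=159.7308

bisector direction at 20.4210° = (0.937154,0.348916)
center distance |VC| = r/sin(θ/2) = 16.209172/sin(10.1346°) = 92.117866
C = V + |VC|·bis = (108.9097,58.7955)
T_A = V + ((C−V)·d_A)·d_A = V + 90.6806·d_A = (111.8042,42.8469)
T_B = V + ((C−V)·d_B)·d_B = V + 90.6806·d_B = (100.6694,72.7538)
sweep = 180° − θ = 159.7308°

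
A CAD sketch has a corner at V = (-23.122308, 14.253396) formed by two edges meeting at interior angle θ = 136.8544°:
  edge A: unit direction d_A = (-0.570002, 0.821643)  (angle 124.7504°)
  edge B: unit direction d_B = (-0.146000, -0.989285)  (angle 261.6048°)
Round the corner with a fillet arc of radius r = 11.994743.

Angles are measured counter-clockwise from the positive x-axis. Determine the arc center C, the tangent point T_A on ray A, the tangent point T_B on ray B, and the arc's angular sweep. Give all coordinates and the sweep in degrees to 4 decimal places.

center=(-35.6809,11.3130) T_A=(-25.8255,18.1500) T_B=(-23.8147,9.5617) sweep=43.1456

bisector direction at 193.1776° = (-0.973668,-0.227970)
center distance |VC| = r/sin(θ/2) = 11.994743/sin(68.4272°) = 12.898251
C = V + |VC|·bis = (-35.6809,11.3130)
T_A = V + ((C−V)·d_A)·d_A = V + 4.7425·d_A = (-25.8255,18.1500)
T_B = V + ((C−V)·d_B)·d_B = V + 4.7425·d_B = (-23.8147,9.5617)
sweep = 180° − θ = 43.1456°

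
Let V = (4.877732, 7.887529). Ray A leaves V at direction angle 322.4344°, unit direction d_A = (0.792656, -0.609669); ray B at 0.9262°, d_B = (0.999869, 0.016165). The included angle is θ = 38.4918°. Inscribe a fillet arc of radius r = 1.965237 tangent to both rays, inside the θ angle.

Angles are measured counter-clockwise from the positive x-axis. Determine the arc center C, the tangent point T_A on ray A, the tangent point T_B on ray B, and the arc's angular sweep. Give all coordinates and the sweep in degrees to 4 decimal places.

bisector direction at 341.6803° = (0.949317,-0.314319)
center distance |VC| = r/sin(θ/2) = 1.965237/sin(19.2459°) = 5.962073
C = V + |VC|·bis = (10.5376,6.0135)
T_A = V + ((C−V)·d_A)·d_A = V + 5.6289·d_A = (9.3395,4.4558)
T_B = V + ((C−V)·d_B)·d_B = V + 5.6289·d_B = (10.5059,7.9785)
sweep = 180° − θ = 141.5082°

center=(10.5376,6.0135) T_A=(9.3395,4.4558) T_B=(10.5059,7.9785) sweep=141.5082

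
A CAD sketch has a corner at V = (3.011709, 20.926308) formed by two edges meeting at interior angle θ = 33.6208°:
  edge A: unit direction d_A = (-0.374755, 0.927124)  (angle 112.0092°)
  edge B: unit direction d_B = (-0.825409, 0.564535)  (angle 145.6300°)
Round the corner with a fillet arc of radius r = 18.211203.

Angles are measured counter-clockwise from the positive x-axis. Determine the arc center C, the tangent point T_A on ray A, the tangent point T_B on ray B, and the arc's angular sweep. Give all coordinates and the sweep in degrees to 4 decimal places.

center=(-36.4622,69.9875) T_A=(-19.5781,76.8123) T_B=(-46.7430,54.9558) sweep=146.3792

bisector direction at 128.8196° = (-0.626870,0.779124)
center distance |VC| = r/sin(θ/2) = 18.211203/sin(16.8104°) = 62.969754
C = V + |VC|·bis = (-36.4622,69.9875)
T_A = V + ((C−V)·d_A)·d_A = V + 60.2789·d_A = (-19.5781,76.8123)
T_B = V + ((C−V)·d_B)·d_B = V + 60.2789·d_B = (-46.7430,54.9558)
sweep = 180° − θ = 146.3792°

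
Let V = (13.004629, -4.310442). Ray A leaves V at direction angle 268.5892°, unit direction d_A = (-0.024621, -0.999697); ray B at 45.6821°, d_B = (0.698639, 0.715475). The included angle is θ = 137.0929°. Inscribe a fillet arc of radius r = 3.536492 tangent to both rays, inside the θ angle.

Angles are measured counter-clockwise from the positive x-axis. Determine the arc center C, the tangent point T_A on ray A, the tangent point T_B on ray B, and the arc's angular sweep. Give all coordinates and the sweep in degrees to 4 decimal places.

bisector direction at 337.1357° = (0.921427,-0.388551)
center distance |VC| = r/sin(θ/2) = 3.536492/sin(68.5464°) = 3.799761
C = V + |VC|·bis = (16.5058,-5.7868)
T_A = V + ((C−V)·d_A)·d_A = V + 1.3898·d_A = (12.9704,-5.6998)
T_B = V + ((C−V)·d_B)·d_B = V + 1.3898·d_B = (13.9756,-3.3161)
sweep = 180° − θ = 42.9071°

center=(16.5058,-5.7868) T_A=(12.9704,-5.6998) T_B=(13.9756,-3.3161) sweep=42.9071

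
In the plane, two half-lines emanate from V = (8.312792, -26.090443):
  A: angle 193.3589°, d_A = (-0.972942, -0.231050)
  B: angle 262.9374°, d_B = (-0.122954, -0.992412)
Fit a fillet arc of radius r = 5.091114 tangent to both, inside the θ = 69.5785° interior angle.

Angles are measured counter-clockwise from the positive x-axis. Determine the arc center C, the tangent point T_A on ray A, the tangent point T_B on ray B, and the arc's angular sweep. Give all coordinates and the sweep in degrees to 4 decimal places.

bisector direction at 228.1482° = (-0.667207,-0.744873)
center distance |VC| = r/sin(θ/2) = 5.091114/sin(34.7893°) = 8.923020
C = V + |VC|·bis = (2.3593,-32.7370)
T_A = V + ((C−V)·d_A)·d_A = V + 7.3281·d_A = (1.1830,-27.7836)
T_B = V + ((C−V)·d_B)·d_B = V + 7.3281·d_B = (7.4118,-33.3629)
sweep = 180° − θ = 110.4215°

center=(2.3593,-32.7370) T_A=(1.1830,-27.7836) T_B=(7.4118,-33.3629) sweep=110.4215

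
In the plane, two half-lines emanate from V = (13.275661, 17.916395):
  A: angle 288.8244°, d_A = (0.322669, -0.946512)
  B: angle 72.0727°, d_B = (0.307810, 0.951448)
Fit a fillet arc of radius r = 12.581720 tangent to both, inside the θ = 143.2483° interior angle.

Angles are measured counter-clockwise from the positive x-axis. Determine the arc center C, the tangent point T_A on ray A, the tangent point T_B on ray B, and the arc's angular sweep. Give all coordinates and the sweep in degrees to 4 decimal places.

center=(26.5330,18.0202) T_A=(14.6243,13.9605) T_B=(14.5622,21.8930) sweep=36.7517

bisector direction at 0.4486° = (0.999969,0.007829)
center distance |VC| = r/sin(θ/2) = 12.581720/sin(71.6242°) = 13.257746
C = V + |VC|·bis = (26.5330,18.0202)
T_A = V + ((C−V)·d_A)·d_A = V + 4.1795·d_A = (14.6243,13.9605)
T_B = V + ((C−V)·d_B)·d_B = V + 4.1795·d_B = (14.5622,21.8930)
sweep = 180° − θ = 36.7517°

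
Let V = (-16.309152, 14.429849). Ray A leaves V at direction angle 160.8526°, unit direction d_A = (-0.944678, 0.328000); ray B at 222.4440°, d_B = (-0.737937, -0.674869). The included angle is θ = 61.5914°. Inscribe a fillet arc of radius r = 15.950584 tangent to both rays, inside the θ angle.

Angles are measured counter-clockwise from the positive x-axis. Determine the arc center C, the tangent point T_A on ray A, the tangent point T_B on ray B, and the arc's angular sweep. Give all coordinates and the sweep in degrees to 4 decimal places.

center=(-46.8223,8.1396) T_A=(-41.5905,23.2077) T_B=(-36.0578,-3.6309) sweep=118.4086

bisector direction at 191.6483° = (-0.979405,-0.201904)
center distance |VC| = r/sin(θ/2) = 15.950584/sin(30.7957°) = 31.154799
C = V + |VC|·bis = (-46.8223,8.1396)
T_A = V + ((C−V)·d_A)·d_A = V + 26.7619·d_A = (-41.5905,23.2077)
T_B = V + ((C−V)·d_B)·d_B = V + 26.7619·d_B = (-36.0578,-3.6309)
sweep = 180° − θ = 118.4086°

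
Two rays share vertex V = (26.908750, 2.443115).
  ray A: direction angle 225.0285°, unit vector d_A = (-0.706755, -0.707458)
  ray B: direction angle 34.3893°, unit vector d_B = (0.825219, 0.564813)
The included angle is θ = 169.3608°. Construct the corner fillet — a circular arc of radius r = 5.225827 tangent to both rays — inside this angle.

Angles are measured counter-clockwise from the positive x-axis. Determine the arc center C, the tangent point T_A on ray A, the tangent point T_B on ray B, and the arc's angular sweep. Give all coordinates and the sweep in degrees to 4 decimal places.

center=(30.2619,-1.5945) T_A=(26.5649,2.0989) T_B=(27.3103,2.7179) sweep=10.6392

bisector direction at 309.7089° = (0.638887,-0.769300)
center distance |VC| = r/sin(θ/2) = 5.225827/sin(84.6804°) = 5.248432
C = V + |VC|·bis = (30.2619,-1.5945)
T_A = V + ((C−V)·d_A)·d_A = V + 0.4866·d_A = (26.5649,2.0989)
T_B = V + ((C−V)·d_B)·d_B = V + 0.4866·d_B = (27.3103,2.7179)
sweep = 180° − θ = 10.6392°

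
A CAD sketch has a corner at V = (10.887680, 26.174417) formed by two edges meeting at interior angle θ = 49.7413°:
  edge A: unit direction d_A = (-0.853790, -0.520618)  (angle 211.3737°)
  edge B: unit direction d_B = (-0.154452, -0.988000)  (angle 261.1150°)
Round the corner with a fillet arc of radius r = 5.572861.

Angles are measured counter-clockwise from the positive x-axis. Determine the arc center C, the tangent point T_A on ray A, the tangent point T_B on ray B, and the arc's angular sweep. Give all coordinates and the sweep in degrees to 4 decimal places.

bisector direction at 236.2444° = (-0.555652,-0.831415)
center distance |VC| = r/sin(θ/2) = 5.572861/sin(24.8707°) = 13.250698
C = V + |VC|·bis = (3.5249,15.1576)
T_A = V + ((C−V)·d_A)·d_A = V + 12.0218·d_A = (0.6236,19.9156)
T_B = V + ((C−V)·d_B)·d_B = V + 12.0218·d_B = (9.0309,14.2969)
sweep = 180° − θ = 130.2587°

center=(3.5249,15.1576) T_A=(0.6236,19.9156) T_B=(9.0309,14.2969) sweep=130.2587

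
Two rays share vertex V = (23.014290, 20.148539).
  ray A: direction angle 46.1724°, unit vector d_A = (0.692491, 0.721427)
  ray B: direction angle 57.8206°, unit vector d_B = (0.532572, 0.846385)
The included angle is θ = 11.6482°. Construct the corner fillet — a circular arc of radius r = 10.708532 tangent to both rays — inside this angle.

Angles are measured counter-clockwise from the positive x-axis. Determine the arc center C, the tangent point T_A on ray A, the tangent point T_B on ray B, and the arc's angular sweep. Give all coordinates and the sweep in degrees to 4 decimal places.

bisector direction at 51.9965° = (0.615710,0.787973)
center distance |VC| = r/sin(θ/2) = 10.708532/sin(5.8241°) = 105.529021
C = V + |VC|·bis = (87.9895,103.3026)
T_A = V + ((C−V)·d_A)·d_A = V + 104.9843·d_A = (95.7149,95.8870)
T_B = V + ((C−V)·d_B)·d_B = V + 104.9843·d_B = (78.9260,109.0056)
sweep = 180° − θ = 168.3518°

center=(87.9895,103.3026) T_A=(95.7149,95.8870) T_B=(78.9260,109.0056) sweep=168.3518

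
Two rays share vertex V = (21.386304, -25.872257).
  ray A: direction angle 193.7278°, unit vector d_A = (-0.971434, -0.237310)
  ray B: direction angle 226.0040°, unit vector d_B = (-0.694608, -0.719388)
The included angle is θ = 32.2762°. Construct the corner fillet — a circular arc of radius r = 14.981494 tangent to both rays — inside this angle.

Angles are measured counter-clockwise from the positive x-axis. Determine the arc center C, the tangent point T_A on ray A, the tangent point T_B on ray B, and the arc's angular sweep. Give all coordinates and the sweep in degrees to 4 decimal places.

bisector direction at 209.8659° = (-0.867193,-0.497972)
center distance |VC| = r/sin(θ/2) = 14.981494/sin(16.1381°) = 53.899285
C = V + |VC|·bis = (-25.3548,-52.7126)
T_A = V + ((C−V)·d_A)·d_A = V + 51.7754·d_A = (-28.9100,-38.1590)
T_B = V + ((C−V)·d_B)·d_B = V + 51.7754·d_B = (-14.5773,-63.1188)
sweep = 180° − θ = 147.7238°

center=(-25.3548,-52.7126) T_A=(-28.9100,-38.1590) T_B=(-14.5773,-63.1188) sweep=147.7238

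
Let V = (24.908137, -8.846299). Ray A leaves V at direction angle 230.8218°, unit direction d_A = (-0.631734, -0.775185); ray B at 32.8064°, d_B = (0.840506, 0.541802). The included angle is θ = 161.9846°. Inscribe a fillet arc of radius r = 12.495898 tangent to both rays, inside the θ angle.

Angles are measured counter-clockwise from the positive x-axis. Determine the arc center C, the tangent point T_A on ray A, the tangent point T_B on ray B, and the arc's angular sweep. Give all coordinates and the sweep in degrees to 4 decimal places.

bisector direction at 311.8141° = (0.666716,-0.745312)
center distance |VC| = r/sin(θ/2) = 12.495898/sin(80.9923°) = 12.651930
C = V + |VC|·bis = (33.3434,-18.2759)
T_A = V + ((C−V)·d_A)·d_A = V + 1.9809·d_A = (23.6567,-10.3818)
T_B = V + ((C−V)·d_B)·d_B = V + 1.9809·d_B = (26.5731,-7.7731)
sweep = 180° − θ = 18.0154°

center=(33.3434,-18.2759) T_A=(23.6567,-10.3818) T_B=(26.5731,-7.7731) sweep=18.0154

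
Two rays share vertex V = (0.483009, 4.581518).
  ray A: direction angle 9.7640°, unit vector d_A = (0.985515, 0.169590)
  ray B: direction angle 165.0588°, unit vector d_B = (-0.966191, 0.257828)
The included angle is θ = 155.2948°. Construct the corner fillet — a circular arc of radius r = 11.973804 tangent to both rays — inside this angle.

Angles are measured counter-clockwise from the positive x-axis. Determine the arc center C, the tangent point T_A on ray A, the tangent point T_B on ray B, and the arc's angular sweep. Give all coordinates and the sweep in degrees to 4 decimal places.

bisector direction at 87.4114° = (0.045164,0.998980)
center distance |VC| = r/sin(θ/2) = 11.973804/sin(77.6474°) = 12.257572
C = V + |VC|·bis = (1.0366,16.8266)
T_A = V + ((C−V)·d_A)·d_A = V + 2.6222·d_A = (3.0673,5.0262)
T_B = V + ((C−V)·d_B)·d_B = V + 2.6222·d_B = (-2.0506,5.2576)
sweep = 180° − θ = 24.7052°

center=(1.0366,16.8266) T_A=(3.0673,5.0262) T_B=(-2.0506,5.2576) sweep=24.7052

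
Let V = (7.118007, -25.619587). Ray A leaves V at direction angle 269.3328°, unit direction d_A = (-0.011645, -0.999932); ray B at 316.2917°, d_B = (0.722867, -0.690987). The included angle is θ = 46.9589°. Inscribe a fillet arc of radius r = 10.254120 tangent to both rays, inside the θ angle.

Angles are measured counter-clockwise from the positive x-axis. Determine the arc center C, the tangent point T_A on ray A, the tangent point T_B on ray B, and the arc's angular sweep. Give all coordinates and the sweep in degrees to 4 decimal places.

center=(17.0965,-49.3434) T_A=(6.8431,-49.2240) T_B=(24.1820,-41.9310) sweep=133.0411

bisector direction at 292.8123° = (0.387713,-0.921780)
center distance |VC| = r/sin(θ/2) = 10.254120/sin(23.4794°) = 25.736953
C = V + |VC|·bis = (17.0965,-49.3434)
T_A = V + ((C−V)·d_A)·d_A = V + 23.6060·d_A = (6.8431,-49.2240)
T_B = V + ((C−V)·d_B)·d_B = V + 23.6060·d_B = (24.1820,-41.9310)
sweep = 180° − θ = 133.0411°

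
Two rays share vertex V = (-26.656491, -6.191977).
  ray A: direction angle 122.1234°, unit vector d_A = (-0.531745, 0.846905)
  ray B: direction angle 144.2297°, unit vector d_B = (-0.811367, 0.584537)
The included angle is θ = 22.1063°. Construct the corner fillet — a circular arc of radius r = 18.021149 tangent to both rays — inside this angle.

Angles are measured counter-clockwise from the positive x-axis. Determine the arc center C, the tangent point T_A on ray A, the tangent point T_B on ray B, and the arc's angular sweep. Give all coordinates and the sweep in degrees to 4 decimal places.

center=(-90.9741,62.3556) T_A=(-75.7119,71.9382) T_B=(-101.5082,47.7338) sweep=157.8937

bisector direction at 133.1766° = (-0.684249,0.729249)
center distance |VC| = r/sin(θ/2) = 18.021149/sin(11.0532°) = 93.997469
C = V + |VC|·bis = (-90.9741,62.3556)
T_A = V + ((C−V)·d_A)·d_A = V + 92.2538·d_A = (-75.7119,71.9382)
T_B = V + ((C−V)·d_B)·d_B = V + 92.2538·d_B = (-101.5082,47.7338)
sweep = 180° − θ = 157.8937°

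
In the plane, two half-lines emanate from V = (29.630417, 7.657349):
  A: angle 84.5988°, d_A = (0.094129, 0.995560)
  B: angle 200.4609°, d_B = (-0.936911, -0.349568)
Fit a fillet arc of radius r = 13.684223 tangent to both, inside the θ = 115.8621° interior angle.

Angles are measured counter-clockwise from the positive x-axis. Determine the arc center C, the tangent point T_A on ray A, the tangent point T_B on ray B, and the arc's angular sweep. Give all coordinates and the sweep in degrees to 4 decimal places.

bisector direction at 142.5299° = (-0.793670,0.608348)
center distance |VC| = r/sin(θ/2) = 13.684223/sin(57.9310°) = 16.148295
C = V + |VC|·bis = (16.8140,17.4811)
T_A = V + ((C−V)·d_A)·d_A = V + 8.5738·d_A = (30.4375,16.1930)
T_B = V + ((C−V)·d_B)·d_B = V + 8.5738·d_B = (21.5976,4.6602)
sweep = 180° − θ = 64.1379°

center=(16.8140,17.4811) T_A=(30.4375,16.1930) T_B=(21.5976,4.6602) sweep=64.1379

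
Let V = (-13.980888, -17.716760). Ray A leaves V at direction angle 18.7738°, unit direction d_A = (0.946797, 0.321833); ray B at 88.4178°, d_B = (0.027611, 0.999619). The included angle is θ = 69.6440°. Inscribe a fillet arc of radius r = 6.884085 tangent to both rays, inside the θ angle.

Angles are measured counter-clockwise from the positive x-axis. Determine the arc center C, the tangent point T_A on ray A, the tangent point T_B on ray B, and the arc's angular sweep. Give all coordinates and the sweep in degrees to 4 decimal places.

bisector direction at 53.5958° = (0.593478,0.804850)
center distance |VC| = r/sin(θ/2) = 6.884085/sin(34.8220°) = 12.055582
C = V + |VC|·bis = (-6.8262,-8.0138)
T_A = V + ((C−V)·d_A)·d_A = V + 9.8968·d_A = (-4.6106,-14.5316)
T_B = V + ((C−V)·d_B)·d_B = V + 9.8968·d_B = (-13.7076,-7.8237)
sweep = 180° − θ = 110.3560°

center=(-6.8262,-8.0138) T_A=(-4.6106,-14.5316) T_B=(-13.7076,-7.8237) sweep=110.3560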